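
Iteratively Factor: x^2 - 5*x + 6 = (x - 2)*(x - 3)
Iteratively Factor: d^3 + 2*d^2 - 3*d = (d + 3)*(d^2 - d) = (d - 1)*(d + 3)*(d)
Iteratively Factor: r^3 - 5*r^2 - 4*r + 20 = (r + 2)*(r^2 - 7*r + 10) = (r - 2)*(r + 2)*(r - 5)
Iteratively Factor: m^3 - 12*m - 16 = (m + 2)*(m^2 - 2*m - 8) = (m - 4)*(m + 2)*(m + 2)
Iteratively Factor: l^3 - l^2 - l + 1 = (l - 1)*(l^2 - 1) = (l - 1)^2*(l + 1)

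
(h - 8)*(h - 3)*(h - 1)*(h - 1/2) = h^4 - 25*h^3/2 + 41*h^2 - 83*h/2 + 12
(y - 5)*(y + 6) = y^2 + y - 30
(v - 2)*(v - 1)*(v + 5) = v^3 + 2*v^2 - 13*v + 10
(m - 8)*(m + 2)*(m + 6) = m^3 - 52*m - 96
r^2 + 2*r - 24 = (r - 4)*(r + 6)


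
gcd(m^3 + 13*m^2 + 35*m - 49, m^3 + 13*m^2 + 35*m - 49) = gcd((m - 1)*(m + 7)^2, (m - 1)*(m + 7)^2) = m^3 + 13*m^2 + 35*m - 49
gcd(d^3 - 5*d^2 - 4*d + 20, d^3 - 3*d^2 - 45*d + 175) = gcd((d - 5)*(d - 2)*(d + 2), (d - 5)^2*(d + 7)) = d - 5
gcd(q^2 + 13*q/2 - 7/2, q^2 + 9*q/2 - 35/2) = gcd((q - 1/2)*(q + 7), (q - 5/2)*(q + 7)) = q + 7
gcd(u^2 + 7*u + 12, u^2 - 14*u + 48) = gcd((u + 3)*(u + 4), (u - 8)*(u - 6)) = 1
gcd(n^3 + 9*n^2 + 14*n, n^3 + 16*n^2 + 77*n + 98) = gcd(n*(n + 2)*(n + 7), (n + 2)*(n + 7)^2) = n^2 + 9*n + 14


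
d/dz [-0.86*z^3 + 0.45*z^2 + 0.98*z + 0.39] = -2.58*z^2 + 0.9*z + 0.98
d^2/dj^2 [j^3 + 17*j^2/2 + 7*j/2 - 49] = 6*j + 17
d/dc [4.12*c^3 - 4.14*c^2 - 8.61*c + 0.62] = 12.36*c^2 - 8.28*c - 8.61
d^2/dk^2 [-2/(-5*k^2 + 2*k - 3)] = 4*(-25*k^2 + 10*k + 4*(5*k - 1)^2 - 15)/(5*k^2 - 2*k + 3)^3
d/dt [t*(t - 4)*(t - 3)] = 3*t^2 - 14*t + 12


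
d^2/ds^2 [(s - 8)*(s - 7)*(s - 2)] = 6*s - 34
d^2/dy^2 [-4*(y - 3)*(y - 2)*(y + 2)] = 24 - 24*y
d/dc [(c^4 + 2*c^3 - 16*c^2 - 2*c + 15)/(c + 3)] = (3*c^4 + 16*c^3 + 2*c^2 - 96*c - 21)/(c^2 + 6*c + 9)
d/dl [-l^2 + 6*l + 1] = 6 - 2*l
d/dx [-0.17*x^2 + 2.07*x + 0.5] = 2.07 - 0.34*x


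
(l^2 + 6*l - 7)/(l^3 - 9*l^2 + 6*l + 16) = (l^2 + 6*l - 7)/(l^3 - 9*l^2 + 6*l + 16)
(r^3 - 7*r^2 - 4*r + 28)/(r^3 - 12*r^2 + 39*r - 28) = (r^2 - 4)/(r^2 - 5*r + 4)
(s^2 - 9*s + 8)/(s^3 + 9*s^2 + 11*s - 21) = (s - 8)/(s^2 + 10*s + 21)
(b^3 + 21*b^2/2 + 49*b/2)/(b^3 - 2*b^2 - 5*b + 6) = b*(2*b^2 + 21*b + 49)/(2*(b^3 - 2*b^2 - 5*b + 6))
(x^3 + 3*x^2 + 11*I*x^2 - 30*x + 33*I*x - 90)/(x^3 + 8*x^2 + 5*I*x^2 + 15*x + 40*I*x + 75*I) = (x + 6*I)/(x + 5)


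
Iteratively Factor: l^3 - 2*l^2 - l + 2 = (l - 1)*(l^2 - l - 2) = (l - 2)*(l - 1)*(l + 1)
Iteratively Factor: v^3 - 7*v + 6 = (v + 3)*(v^2 - 3*v + 2) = (v - 2)*(v + 3)*(v - 1)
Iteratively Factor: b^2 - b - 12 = (b + 3)*(b - 4)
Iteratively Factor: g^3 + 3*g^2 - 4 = (g + 2)*(g^2 + g - 2) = (g + 2)^2*(g - 1)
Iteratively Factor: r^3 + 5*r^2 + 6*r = (r + 3)*(r^2 + 2*r) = (r + 2)*(r + 3)*(r)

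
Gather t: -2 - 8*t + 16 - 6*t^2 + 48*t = -6*t^2 + 40*t + 14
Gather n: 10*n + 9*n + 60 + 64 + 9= 19*n + 133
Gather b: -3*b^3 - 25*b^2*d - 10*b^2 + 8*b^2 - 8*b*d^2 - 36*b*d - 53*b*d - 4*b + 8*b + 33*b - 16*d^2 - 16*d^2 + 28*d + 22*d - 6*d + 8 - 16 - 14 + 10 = -3*b^3 + b^2*(-25*d - 2) + b*(-8*d^2 - 89*d + 37) - 32*d^2 + 44*d - 12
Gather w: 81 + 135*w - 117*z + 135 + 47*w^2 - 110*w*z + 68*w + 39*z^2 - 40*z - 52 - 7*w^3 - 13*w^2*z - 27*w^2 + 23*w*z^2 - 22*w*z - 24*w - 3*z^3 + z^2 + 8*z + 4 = -7*w^3 + w^2*(20 - 13*z) + w*(23*z^2 - 132*z + 179) - 3*z^3 + 40*z^2 - 149*z + 168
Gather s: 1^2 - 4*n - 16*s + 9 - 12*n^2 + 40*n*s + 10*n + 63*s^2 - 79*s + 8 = -12*n^2 + 6*n + 63*s^2 + s*(40*n - 95) + 18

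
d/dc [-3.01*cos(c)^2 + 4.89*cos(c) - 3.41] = (6.02*cos(c) - 4.89)*sin(c)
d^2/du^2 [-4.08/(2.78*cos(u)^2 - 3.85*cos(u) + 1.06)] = (126.127488*(1 - cos(u)^2)^2 - 131.00472*cos(u)^3 + 75.447768*cos(u)^2 + 278.65992*cos(u) - 223.0332)/(2.78*cos(u)^2 - 3.85*cos(u) + 1.06)^3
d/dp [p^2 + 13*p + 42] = 2*p + 13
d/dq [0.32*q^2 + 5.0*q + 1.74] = 0.64*q + 5.0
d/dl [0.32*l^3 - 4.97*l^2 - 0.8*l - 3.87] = 0.96*l^2 - 9.94*l - 0.8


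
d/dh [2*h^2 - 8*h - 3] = 4*h - 8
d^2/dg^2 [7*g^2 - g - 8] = 14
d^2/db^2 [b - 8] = 0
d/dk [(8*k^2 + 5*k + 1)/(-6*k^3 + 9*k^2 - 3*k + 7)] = (48*k^4 + 60*k^3 - 51*k^2 + 94*k + 38)/(36*k^6 - 108*k^5 + 117*k^4 - 138*k^3 + 135*k^2 - 42*k + 49)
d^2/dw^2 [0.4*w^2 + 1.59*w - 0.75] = 0.800000000000000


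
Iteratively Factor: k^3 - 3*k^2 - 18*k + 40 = (k - 2)*(k^2 - k - 20) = (k - 5)*(k - 2)*(k + 4)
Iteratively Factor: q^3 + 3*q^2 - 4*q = (q - 1)*(q^2 + 4*q) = q*(q - 1)*(q + 4)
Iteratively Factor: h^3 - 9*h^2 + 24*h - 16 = (h - 4)*(h^2 - 5*h + 4) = (h - 4)^2*(h - 1)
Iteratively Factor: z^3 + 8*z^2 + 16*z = (z + 4)*(z^2 + 4*z) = (z + 4)^2*(z)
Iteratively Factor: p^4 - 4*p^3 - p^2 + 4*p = (p - 1)*(p^3 - 3*p^2 - 4*p) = (p - 1)*(p + 1)*(p^2 - 4*p) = p*(p - 1)*(p + 1)*(p - 4)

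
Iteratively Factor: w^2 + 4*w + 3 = (w + 1)*(w + 3)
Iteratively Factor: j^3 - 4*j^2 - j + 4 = (j - 1)*(j^2 - 3*j - 4) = (j - 4)*(j - 1)*(j + 1)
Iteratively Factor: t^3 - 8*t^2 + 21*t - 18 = (t - 2)*(t^2 - 6*t + 9) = (t - 3)*(t - 2)*(t - 3)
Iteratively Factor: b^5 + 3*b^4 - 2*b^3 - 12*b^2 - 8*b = (b + 1)*(b^4 + 2*b^3 - 4*b^2 - 8*b) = b*(b + 1)*(b^3 + 2*b^2 - 4*b - 8) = b*(b + 1)*(b + 2)*(b^2 - 4) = b*(b - 2)*(b + 1)*(b + 2)*(b + 2)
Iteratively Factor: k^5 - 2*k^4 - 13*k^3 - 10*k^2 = (k - 5)*(k^4 + 3*k^3 + 2*k^2) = k*(k - 5)*(k^3 + 3*k^2 + 2*k) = k^2*(k - 5)*(k^2 + 3*k + 2) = k^2*(k - 5)*(k + 1)*(k + 2)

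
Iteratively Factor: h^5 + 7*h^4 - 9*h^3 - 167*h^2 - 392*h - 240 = (h + 3)*(h^4 + 4*h^3 - 21*h^2 - 104*h - 80) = (h - 5)*(h + 3)*(h^3 + 9*h^2 + 24*h + 16) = (h - 5)*(h + 3)*(h + 4)*(h^2 + 5*h + 4) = (h - 5)*(h + 1)*(h + 3)*(h + 4)*(h + 4)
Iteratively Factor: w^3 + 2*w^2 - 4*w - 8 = (w + 2)*(w^2 - 4) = (w - 2)*(w + 2)*(w + 2)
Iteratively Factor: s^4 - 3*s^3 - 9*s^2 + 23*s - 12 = (s - 1)*(s^3 - 2*s^2 - 11*s + 12) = (s - 4)*(s - 1)*(s^2 + 2*s - 3) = (s - 4)*(s - 1)*(s + 3)*(s - 1)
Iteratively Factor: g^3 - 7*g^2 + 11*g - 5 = (g - 5)*(g^2 - 2*g + 1) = (g - 5)*(g - 1)*(g - 1)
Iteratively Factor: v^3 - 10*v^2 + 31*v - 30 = (v - 3)*(v^2 - 7*v + 10) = (v - 3)*(v - 2)*(v - 5)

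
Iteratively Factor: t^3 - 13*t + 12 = (t - 3)*(t^2 + 3*t - 4) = (t - 3)*(t + 4)*(t - 1)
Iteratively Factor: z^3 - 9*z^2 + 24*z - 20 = (z - 2)*(z^2 - 7*z + 10) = (z - 5)*(z - 2)*(z - 2)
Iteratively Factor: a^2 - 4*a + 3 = (a - 3)*(a - 1)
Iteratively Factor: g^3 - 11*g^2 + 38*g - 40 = (g - 5)*(g^2 - 6*g + 8) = (g - 5)*(g - 4)*(g - 2)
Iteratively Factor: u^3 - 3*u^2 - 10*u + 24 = (u - 2)*(u^2 - u - 12) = (u - 4)*(u - 2)*(u + 3)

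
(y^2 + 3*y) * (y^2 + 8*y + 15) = y^4 + 11*y^3 + 39*y^2 + 45*y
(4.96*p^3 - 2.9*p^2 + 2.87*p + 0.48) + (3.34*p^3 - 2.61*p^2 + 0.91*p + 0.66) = 8.3*p^3 - 5.51*p^2 + 3.78*p + 1.14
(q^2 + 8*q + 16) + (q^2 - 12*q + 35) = 2*q^2 - 4*q + 51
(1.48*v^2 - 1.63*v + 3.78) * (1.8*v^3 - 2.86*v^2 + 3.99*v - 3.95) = 2.664*v^5 - 7.1668*v^4 + 17.371*v^3 - 23.1605*v^2 + 21.5207*v - 14.931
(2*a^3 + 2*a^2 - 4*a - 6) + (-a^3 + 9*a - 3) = a^3 + 2*a^2 + 5*a - 9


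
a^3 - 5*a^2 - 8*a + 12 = (a - 6)*(a - 1)*(a + 2)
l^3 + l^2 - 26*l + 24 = (l - 4)*(l - 1)*(l + 6)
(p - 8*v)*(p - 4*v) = p^2 - 12*p*v + 32*v^2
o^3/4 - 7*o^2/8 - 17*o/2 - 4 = (o/4 + 1)*(o - 8)*(o + 1/2)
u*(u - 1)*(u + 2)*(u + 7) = u^4 + 8*u^3 + 5*u^2 - 14*u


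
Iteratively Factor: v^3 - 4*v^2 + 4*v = (v)*(v^2 - 4*v + 4) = v*(v - 2)*(v - 2)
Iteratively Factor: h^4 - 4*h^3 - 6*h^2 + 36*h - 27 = (h - 3)*(h^3 - h^2 - 9*h + 9) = (h - 3)*(h + 3)*(h^2 - 4*h + 3) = (h - 3)^2*(h + 3)*(h - 1)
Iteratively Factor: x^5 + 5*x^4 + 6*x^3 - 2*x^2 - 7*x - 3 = (x + 1)*(x^4 + 4*x^3 + 2*x^2 - 4*x - 3) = (x - 1)*(x + 1)*(x^3 + 5*x^2 + 7*x + 3) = (x - 1)*(x + 1)^2*(x^2 + 4*x + 3) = (x - 1)*(x + 1)^3*(x + 3)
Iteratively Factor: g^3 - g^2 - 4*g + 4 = (g - 2)*(g^2 + g - 2) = (g - 2)*(g - 1)*(g + 2)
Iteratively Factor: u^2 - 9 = (u + 3)*(u - 3)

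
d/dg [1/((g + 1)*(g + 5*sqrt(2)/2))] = -(8*g + 4 + 10*sqrt(2))/((g + 1)^2*(2*g + 5*sqrt(2))^2)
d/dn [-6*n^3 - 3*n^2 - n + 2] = -18*n^2 - 6*n - 1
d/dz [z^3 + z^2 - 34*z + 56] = 3*z^2 + 2*z - 34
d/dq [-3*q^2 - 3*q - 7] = -6*q - 3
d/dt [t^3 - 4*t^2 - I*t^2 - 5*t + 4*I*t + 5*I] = 3*t^2 - 8*t - 2*I*t - 5 + 4*I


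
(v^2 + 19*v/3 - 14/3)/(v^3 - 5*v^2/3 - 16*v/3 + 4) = (v + 7)/(v^2 - v - 6)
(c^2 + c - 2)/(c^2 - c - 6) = (c - 1)/(c - 3)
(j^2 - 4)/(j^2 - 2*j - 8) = (j - 2)/(j - 4)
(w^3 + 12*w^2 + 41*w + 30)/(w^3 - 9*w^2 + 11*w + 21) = (w^2 + 11*w + 30)/(w^2 - 10*w + 21)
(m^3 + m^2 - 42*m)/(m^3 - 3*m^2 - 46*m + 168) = m/(m - 4)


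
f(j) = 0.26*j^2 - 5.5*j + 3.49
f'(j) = 0.52*j - 5.5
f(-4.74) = 35.40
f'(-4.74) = -7.96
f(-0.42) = 5.85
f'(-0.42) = -5.72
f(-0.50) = 6.30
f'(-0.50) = -5.76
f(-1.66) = 13.34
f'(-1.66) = -6.36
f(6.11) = -20.41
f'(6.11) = -2.32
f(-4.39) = 32.65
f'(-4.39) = -7.78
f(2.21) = -7.40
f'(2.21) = -4.35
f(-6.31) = 48.55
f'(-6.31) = -8.78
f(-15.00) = 144.49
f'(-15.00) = -13.30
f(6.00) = -20.15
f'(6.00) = -2.38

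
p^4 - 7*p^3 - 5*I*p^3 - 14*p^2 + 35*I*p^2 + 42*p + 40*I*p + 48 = (p - 8)*(p + 1)*(p - 3*I)*(p - 2*I)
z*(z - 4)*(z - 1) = z^3 - 5*z^2 + 4*z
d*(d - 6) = d^2 - 6*d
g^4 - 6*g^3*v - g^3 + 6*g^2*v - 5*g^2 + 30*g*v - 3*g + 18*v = (g - 3)*(g + 1)^2*(g - 6*v)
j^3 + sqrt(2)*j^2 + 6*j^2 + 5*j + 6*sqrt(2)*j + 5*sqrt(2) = (j + 1)*(j + 5)*(j + sqrt(2))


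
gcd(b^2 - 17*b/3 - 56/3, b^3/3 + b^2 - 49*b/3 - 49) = 1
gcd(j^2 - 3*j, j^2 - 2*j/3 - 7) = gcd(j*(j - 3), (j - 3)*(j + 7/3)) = j - 3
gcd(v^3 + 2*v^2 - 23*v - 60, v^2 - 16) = v + 4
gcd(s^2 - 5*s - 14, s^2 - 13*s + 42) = s - 7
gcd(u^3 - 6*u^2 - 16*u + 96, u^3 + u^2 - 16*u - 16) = u^2 - 16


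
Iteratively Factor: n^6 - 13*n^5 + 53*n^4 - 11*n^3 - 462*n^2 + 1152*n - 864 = (n - 2)*(n^5 - 11*n^4 + 31*n^3 + 51*n^2 - 360*n + 432) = (n - 4)*(n - 2)*(n^4 - 7*n^3 + 3*n^2 + 63*n - 108) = (n - 4)^2*(n - 2)*(n^3 - 3*n^2 - 9*n + 27) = (n - 4)^2*(n - 3)*(n - 2)*(n^2 - 9) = (n - 4)^2*(n - 3)^2*(n - 2)*(n + 3)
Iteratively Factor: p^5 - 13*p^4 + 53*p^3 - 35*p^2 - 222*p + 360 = (p - 3)*(p^4 - 10*p^3 + 23*p^2 + 34*p - 120) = (p - 5)*(p - 3)*(p^3 - 5*p^2 - 2*p + 24) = (p - 5)*(p - 4)*(p - 3)*(p^2 - p - 6) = (p - 5)*(p - 4)*(p - 3)*(p + 2)*(p - 3)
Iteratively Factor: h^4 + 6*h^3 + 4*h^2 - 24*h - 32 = (h - 2)*(h^3 + 8*h^2 + 20*h + 16) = (h - 2)*(h + 4)*(h^2 + 4*h + 4) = (h - 2)*(h + 2)*(h + 4)*(h + 2)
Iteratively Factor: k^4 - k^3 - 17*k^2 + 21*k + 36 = (k - 3)*(k^3 + 2*k^2 - 11*k - 12) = (k - 3)*(k + 1)*(k^2 + k - 12) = (k - 3)^2*(k + 1)*(k + 4)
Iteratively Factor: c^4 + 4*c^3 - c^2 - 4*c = (c + 1)*(c^3 + 3*c^2 - 4*c) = c*(c + 1)*(c^2 + 3*c - 4) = c*(c + 1)*(c + 4)*(c - 1)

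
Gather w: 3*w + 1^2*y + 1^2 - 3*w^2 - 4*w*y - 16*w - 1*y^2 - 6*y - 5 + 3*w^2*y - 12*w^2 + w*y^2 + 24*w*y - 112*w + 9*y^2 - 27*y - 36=w^2*(3*y - 15) + w*(y^2 + 20*y - 125) + 8*y^2 - 32*y - 40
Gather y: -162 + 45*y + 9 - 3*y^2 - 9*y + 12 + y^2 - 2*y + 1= -2*y^2 + 34*y - 140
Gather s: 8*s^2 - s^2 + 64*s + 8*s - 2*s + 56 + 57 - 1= 7*s^2 + 70*s + 112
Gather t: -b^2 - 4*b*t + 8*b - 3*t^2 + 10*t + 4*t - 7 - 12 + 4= -b^2 + 8*b - 3*t^2 + t*(14 - 4*b) - 15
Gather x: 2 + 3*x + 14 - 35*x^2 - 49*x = -35*x^2 - 46*x + 16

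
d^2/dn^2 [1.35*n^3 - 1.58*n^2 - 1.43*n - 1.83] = 8.1*n - 3.16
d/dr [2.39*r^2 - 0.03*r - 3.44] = 4.78*r - 0.03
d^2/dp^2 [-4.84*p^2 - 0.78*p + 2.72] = -9.68000000000000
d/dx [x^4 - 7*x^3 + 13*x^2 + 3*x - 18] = 4*x^3 - 21*x^2 + 26*x + 3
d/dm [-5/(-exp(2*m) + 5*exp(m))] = 5*(5 - 2*exp(m))*exp(-m)/(exp(m) - 5)^2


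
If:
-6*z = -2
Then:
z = 1/3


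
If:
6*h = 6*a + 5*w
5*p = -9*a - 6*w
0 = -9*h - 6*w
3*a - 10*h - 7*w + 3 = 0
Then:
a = -27/29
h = -12/29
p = 27/29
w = 18/29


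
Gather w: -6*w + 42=42 - 6*w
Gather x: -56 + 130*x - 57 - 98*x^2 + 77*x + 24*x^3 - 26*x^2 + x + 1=24*x^3 - 124*x^2 + 208*x - 112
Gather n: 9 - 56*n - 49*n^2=-49*n^2 - 56*n + 9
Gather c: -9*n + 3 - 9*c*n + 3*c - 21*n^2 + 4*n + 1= c*(3 - 9*n) - 21*n^2 - 5*n + 4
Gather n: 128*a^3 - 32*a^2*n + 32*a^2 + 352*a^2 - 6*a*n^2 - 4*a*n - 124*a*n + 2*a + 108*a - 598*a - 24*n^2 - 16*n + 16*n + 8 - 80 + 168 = 128*a^3 + 384*a^2 - 488*a + n^2*(-6*a - 24) + n*(-32*a^2 - 128*a) + 96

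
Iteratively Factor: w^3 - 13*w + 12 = (w + 4)*(w^2 - 4*w + 3) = (w - 1)*(w + 4)*(w - 3)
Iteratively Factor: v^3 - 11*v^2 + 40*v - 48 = (v - 3)*(v^2 - 8*v + 16) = (v - 4)*(v - 3)*(v - 4)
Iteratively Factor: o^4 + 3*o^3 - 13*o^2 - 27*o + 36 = (o + 4)*(o^3 - o^2 - 9*o + 9) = (o - 3)*(o + 4)*(o^2 + 2*o - 3) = (o - 3)*(o + 3)*(o + 4)*(o - 1)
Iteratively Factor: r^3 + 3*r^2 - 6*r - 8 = (r + 4)*(r^2 - r - 2) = (r - 2)*(r + 4)*(r + 1)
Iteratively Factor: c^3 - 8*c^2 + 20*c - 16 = (c - 2)*(c^2 - 6*c + 8) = (c - 2)^2*(c - 4)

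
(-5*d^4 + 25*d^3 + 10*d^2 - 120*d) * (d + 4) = -5*d^5 + 5*d^4 + 110*d^3 - 80*d^2 - 480*d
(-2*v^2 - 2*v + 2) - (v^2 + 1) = -3*v^2 - 2*v + 1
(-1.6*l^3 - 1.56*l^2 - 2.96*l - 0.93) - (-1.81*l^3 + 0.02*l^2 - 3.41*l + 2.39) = 0.21*l^3 - 1.58*l^2 + 0.45*l - 3.32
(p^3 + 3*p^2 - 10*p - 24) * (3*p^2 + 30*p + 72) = 3*p^5 + 39*p^4 + 132*p^3 - 156*p^2 - 1440*p - 1728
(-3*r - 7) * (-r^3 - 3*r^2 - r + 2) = 3*r^4 + 16*r^3 + 24*r^2 + r - 14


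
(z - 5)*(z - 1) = z^2 - 6*z + 5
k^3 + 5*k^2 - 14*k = k*(k - 2)*(k + 7)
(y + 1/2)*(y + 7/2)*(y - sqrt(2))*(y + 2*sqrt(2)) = y^4 + sqrt(2)*y^3 + 4*y^3 - 9*y^2/4 + 4*sqrt(2)*y^2 - 16*y + 7*sqrt(2)*y/4 - 7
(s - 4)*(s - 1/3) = s^2 - 13*s/3 + 4/3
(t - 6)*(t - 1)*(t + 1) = t^3 - 6*t^2 - t + 6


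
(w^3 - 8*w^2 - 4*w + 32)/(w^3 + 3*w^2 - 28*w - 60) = (w^2 - 10*w + 16)/(w^2 + w - 30)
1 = 1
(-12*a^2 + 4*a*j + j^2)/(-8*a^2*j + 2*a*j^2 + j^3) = (6*a + j)/(j*(4*a + j))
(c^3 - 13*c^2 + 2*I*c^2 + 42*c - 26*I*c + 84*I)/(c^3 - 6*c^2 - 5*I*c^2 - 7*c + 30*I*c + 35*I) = (c^2 + 2*c*(-3 + I) - 12*I)/(c^2 + c*(1 - 5*I) - 5*I)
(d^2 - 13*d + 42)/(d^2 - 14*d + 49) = (d - 6)/(d - 7)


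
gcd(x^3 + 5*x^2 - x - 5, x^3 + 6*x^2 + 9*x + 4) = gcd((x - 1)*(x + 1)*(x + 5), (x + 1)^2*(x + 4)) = x + 1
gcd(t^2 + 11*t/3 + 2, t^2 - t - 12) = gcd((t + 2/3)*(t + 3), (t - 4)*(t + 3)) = t + 3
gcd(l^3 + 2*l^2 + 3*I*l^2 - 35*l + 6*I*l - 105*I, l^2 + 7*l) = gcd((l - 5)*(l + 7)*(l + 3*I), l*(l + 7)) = l + 7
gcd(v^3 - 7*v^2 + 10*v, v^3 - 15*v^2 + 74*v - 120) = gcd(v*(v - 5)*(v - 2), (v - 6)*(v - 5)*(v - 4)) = v - 5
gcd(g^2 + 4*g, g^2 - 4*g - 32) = g + 4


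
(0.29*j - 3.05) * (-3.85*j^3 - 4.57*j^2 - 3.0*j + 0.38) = -1.1165*j^4 + 10.4172*j^3 + 13.0685*j^2 + 9.2602*j - 1.159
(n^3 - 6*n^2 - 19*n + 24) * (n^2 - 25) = n^5 - 6*n^4 - 44*n^3 + 174*n^2 + 475*n - 600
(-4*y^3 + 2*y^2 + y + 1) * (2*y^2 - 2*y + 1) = -8*y^5 + 12*y^4 - 6*y^3 + 2*y^2 - y + 1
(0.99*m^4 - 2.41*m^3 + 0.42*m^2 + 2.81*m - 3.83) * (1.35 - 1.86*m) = -1.8414*m^5 + 5.8191*m^4 - 4.0347*m^3 - 4.6596*m^2 + 10.9173*m - 5.1705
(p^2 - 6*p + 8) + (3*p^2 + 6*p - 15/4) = 4*p^2 + 17/4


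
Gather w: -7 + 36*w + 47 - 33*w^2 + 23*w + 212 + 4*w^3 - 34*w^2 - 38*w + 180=4*w^3 - 67*w^2 + 21*w + 432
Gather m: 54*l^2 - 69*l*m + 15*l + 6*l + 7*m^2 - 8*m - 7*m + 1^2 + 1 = 54*l^2 + 21*l + 7*m^2 + m*(-69*l - 15) + 2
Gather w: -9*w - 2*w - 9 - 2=-11*w - 11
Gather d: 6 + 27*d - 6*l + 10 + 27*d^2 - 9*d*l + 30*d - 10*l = 27*d^2 + d*(57 - 9*l) - 16*l + 16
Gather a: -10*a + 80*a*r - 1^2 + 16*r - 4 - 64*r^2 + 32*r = a*(80*r - 10) - 64*r^2 + 48*r - 5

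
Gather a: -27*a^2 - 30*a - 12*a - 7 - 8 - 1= -27*a^2 - 42*a - 16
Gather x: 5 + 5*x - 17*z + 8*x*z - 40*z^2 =x*(8*z + 5) - 40*z^2 - 17*z + 5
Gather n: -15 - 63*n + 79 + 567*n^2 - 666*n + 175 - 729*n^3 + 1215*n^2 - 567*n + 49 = -729*n^3 + 1782*n^2 - 1296*n + 288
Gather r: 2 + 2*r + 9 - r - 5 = r + 6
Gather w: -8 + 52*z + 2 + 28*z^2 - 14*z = 28*z^2 + 38*z - 6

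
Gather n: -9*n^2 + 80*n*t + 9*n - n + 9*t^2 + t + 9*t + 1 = -9*n^2 + n*(80*t + 8) + 9*t^2 + 10*t + 1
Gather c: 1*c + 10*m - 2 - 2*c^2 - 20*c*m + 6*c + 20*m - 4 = -2*c^2 + c*(7 - 20*m) + 30*m - 6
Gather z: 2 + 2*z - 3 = 2*z - 1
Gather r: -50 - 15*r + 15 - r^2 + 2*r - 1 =-r^2 - 13*r - 36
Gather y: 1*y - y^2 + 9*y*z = -y^2 + y*(9*z + 1)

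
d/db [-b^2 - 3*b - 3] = -2*b - 3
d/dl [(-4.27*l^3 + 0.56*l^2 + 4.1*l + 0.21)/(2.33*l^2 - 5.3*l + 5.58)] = (-9.9491*l^4 + 45.262*l^3 - 84.0008*l^2 + 5.271*l + 23.991)/(5.4289*l^4 - 24.698*l^3 + 54.0928*l^2 - 59.148*l + 31.1364)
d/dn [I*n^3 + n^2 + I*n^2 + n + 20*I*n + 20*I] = 3*I*n^2 + 2*n*(1 + I) + 1 + 20*I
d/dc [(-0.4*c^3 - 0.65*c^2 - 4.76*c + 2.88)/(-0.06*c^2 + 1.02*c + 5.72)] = (0.024*c^4 - 0.816*c^3 - 7.8126*c^2 - 7.0904*c - 30.1648)/(0.0036*c^4 - 0.1224*c^3 + 0.354*c^2 + 11.6688*c + 32.7184)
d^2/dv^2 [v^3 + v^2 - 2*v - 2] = 6*v + 2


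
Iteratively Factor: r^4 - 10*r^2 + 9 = (r - 3)*(r^3 + 3*r^2 - r - 3) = (r - 3)*(r + 3)*(r^2 - 1) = (r - 3)*(r - 1)*(r + 3)*(r + 1)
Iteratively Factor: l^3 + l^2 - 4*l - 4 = (l + 1)*(l^2 - 4) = (l + 1)*(l + 2)*(l - 2)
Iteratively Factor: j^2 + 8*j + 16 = (j + 4)*(j + 4)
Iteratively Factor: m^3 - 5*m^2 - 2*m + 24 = (m + 2)*(m^2 - 7*m + 12) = (m - 3)*(m + 2)*(m - 4)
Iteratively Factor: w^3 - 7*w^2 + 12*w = (w)*(w^2 - 7*w + 12) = w*(w - 3)*(w - 4)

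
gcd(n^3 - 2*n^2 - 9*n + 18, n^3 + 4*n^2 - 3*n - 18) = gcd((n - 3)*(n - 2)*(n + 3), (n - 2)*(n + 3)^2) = n^2 + n - 6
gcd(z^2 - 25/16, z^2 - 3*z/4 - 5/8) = z - 5/4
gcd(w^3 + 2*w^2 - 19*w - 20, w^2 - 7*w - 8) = w + 1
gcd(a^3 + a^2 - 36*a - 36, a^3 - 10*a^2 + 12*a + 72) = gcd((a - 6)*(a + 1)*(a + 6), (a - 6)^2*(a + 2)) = a - 6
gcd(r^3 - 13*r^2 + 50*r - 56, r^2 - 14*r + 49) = r - 7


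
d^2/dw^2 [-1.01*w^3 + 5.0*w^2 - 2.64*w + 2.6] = 10.0 - 6.06*w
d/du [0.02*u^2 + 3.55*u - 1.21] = 0.04*u + 3.55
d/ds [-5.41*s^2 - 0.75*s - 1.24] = -10.82*s - 0.75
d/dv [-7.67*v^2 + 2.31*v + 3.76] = 2.31 - 15.34*v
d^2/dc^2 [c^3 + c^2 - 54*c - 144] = 6*c + 2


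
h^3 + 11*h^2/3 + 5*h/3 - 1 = (h - 1/3)*(h + 1)*(h + 3)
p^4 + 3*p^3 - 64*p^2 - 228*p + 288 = (p - 8)*(p - 1)*(p + 6)^2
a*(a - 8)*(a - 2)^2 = a^4 - 12*a^3 + 36*a^2 - 32*a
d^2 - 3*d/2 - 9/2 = (d - 3)*(d + 3/2)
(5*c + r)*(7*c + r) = 35*c^2 + 12*c*r + r^2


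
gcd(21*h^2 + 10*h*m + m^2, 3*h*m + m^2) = 3*h + m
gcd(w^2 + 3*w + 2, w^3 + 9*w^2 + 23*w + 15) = w + 1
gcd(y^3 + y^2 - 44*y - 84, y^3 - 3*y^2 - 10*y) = y + 2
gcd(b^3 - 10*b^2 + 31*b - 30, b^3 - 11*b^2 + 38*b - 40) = b^2 - 7*b + 10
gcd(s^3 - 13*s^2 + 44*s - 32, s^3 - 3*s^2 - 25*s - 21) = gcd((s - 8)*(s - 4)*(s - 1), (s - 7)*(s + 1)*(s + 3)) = 1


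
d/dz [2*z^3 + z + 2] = 6*z^2 + 1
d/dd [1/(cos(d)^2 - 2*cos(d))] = 2*(-sin(d)/cos(d)^2 + tan(d))/(cos(d) - 2)^2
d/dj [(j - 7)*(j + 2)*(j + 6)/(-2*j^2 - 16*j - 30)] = (-j^4 - 16*j^3 - 97*j^2 - 198*j - 12)/(2*(j^4 + 16*j^3 + 94*j^2 + 240*j + 225))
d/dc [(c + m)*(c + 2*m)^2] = (c + 2*m)*(3*c + 4*m)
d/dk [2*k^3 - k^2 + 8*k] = 6*k^2 - 2*k + 8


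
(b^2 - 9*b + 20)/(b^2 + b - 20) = (b - 5)/(b + 5)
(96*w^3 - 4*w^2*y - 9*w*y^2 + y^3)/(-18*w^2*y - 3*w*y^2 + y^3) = (32*w^2 - 12*w*y + y^2)/(y*(-6*w + y))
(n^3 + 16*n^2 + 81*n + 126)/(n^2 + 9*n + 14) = (n^2 + 9*n + 18)/(n + 2)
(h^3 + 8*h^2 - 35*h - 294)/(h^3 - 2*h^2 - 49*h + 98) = (h^2 + h - 42)/(h^2 - 9*h + 14)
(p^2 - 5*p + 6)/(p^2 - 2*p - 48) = (-p^2 + 5*p - 6)/(-p^2 + 2*p + 48)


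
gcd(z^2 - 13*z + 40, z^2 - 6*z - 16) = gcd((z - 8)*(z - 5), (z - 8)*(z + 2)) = z - 8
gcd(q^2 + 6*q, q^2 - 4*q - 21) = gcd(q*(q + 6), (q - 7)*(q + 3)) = 1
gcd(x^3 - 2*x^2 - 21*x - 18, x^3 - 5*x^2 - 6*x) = x^2 - 5*x - 6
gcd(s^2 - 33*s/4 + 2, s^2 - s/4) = s - 1/4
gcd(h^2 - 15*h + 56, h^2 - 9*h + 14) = h - 7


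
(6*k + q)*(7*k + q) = 42*k^2 + 13*k*q + q^2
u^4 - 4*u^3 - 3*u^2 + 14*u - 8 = (u - 4)*(u - 1)^2*(u + 2)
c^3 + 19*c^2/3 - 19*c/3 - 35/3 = (c - 5/3)*(c + 1)*(c + 7)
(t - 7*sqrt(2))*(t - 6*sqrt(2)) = t^2 - 13*sqrt(2)*t + 84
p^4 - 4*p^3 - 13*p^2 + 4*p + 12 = (p - 6)*(p - 1)*(p + 1)*(p + 2)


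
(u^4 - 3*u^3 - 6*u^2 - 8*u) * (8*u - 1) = 8*u^5 - 25*u^4 - 45*u^3 - 58*u^2 + 8*u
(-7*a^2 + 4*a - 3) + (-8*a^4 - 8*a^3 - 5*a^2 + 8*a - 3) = -8*a^4 - 8*a^3 - 12*a^2 + 12*a - 6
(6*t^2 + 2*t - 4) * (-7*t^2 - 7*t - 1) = -42*t^4 - 56*t^3 + 8*t^2 + 26*t + 4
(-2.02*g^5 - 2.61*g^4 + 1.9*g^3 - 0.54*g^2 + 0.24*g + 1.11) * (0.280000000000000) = -0.5656*g^5 - 0.7308*g^4 + 0.532*g^3 - 0.1512*g^2 + 0.0672*g + 0.3108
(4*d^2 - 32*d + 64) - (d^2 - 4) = 3*d^2 - 32*d + 68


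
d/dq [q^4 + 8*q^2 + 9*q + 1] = 4*q^3 + 16*q + 9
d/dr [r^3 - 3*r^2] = 3*r*(r - 2)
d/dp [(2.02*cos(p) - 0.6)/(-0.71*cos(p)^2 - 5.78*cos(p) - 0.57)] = (-1.4342*cos(p)^2 + 0.852*cos(p) + 4.6194)*sin(p)/(0.5041*cos(p)^4 + 8.2076*cos(p)^3 + 34.2178*cos(p)^2 + 6.5892*cos(p) + 0.3249)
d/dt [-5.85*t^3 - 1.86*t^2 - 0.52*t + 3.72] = -17.55*t^2 - 3.72*t - 0.52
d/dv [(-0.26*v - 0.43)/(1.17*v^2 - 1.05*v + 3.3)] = (0.3042*v^2 + 1.0062*v - 1.3095)/(1.3689*v^4 - 2.457*v^3 + 8.8245*v^2 - 6.93*v + 10.89)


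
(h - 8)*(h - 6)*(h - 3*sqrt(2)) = h^3 - 14*h^2 - 3*sqrt(2)*h^2 + 48*h + 42*sqrt(2)*h - 144*sqrt(2)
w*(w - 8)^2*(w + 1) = w^4 - 15*w^3 + 48*w^2 + 64*w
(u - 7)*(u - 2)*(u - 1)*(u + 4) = u^4 - 6*u^3 - 17*u^2 + 78*u - 56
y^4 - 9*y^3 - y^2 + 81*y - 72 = (y - 8)*(y - 3)*(y - 1)*(y + 3)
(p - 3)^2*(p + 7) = p^3 + p^2 - 33*p + 63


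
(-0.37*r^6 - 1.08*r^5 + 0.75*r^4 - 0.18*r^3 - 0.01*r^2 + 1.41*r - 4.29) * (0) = 0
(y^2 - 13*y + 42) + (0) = y^2 - 13*y + 42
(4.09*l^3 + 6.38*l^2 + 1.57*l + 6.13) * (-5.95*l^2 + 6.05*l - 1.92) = -24.3355*l^5 - 13.2165*l^4 + 21.4047*l^3 - 39.2246*l^2 + 34.0721*l - 11.7696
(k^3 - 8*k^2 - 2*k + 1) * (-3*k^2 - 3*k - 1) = -3*k^5 + 21*k^4 + 29*k^3 + 11*k^2 - k - 1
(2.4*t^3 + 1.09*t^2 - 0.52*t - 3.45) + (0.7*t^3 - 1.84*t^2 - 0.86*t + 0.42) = 3.1*t^3 - 0.75*t^2 - 1.38*t - 3.03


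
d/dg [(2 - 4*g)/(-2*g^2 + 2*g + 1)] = 8*(-g^2 + g - 1)/(4*g^4 - 8*g^3 + 4*g + 1)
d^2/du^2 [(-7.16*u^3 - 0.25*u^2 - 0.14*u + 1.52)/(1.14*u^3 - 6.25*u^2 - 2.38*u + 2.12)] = (-102.6798*u^6 - 117.650736*u^5 + 233.27136*u^4 - 439.935104*u^3 + 532.449816*u^2 - 90.59064*u + 53.839808)/(1.481544*u^9 - 24.3675*u^8 + 124.314606*u^7 - 134.130169*u^6 - 350.164002*u^5 + 107.718096*u^4 + 191.099576*u^3 - 48.244416*u^2 - 32.090016*u + 9.528128)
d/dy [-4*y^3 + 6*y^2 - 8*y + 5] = -12*y^2 + 12*y - 8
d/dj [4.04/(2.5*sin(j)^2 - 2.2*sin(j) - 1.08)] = (8.888 - 20.2*sin(j))*cos(j)/(-2.5*sin(j)^2 + 2.2*sin(j) + 1.08)^2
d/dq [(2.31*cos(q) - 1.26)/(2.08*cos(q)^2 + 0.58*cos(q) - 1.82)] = (4.8048*cos(q)^2 - 5.2416*cos(q) + 3.4734)*sin(q)/(4.3264*cos(q)^4 + 2.4128*cos(q)^3 - 7.2348*cos(q)^2 - 2.1112*cos(q) + 3.3124)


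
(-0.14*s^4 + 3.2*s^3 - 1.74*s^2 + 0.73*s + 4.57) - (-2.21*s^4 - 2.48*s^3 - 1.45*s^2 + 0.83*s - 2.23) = 2.07*s^4 + 5.68*s^3 - 0.29*s^2 - 0.1*s + 6.8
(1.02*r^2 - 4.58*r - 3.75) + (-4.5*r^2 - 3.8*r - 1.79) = -3.48*r^2 - 8.38*r - 5.54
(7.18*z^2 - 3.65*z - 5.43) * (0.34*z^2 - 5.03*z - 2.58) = 2.4412*z^4 - 37.3564*z^3 - 2.0111*z^2 + 36.7299*z + 14.0094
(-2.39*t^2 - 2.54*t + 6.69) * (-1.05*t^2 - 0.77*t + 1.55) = 2.5095*t^4 + 4.5073*t^3 - 8.7732*t^2 - 9.0883*t + 10.3695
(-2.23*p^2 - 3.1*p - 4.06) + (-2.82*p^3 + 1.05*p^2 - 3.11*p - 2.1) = -2.82*p^3 - 1.18*p^2 - 6.21*p - 6.16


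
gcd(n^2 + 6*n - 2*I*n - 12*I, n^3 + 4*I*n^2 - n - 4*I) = 1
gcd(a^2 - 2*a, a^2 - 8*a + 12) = a - 2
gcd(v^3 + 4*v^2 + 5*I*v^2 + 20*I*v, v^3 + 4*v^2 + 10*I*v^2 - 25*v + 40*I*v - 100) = v^2 + v*(4 + 5*I) + 20*I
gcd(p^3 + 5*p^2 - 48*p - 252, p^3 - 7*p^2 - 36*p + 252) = p^2 - p - 42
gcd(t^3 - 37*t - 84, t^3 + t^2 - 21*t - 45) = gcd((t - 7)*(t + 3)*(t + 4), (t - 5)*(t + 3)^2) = t + 3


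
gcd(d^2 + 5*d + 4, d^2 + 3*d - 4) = d + 4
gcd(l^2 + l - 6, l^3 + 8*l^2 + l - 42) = l^2 + l - 6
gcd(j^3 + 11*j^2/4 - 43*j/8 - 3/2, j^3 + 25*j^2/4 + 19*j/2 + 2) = j^2 + 17*j/4 + 1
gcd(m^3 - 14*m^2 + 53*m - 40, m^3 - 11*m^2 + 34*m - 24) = m - 1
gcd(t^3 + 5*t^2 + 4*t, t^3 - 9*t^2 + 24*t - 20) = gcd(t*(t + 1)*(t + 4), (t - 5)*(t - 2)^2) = 1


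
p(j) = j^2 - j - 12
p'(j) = 2*j - 1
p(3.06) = -5.70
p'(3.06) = 5.12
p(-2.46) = -3.49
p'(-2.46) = -5.92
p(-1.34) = -8.86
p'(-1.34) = -3.68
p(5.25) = 10.31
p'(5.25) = 9.50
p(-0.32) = -11.58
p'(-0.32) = -1.64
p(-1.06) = -9.82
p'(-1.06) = -3.12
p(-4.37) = 11.47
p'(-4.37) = -9.74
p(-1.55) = -8.05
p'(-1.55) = -4.10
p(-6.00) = 30.00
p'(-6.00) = -13.00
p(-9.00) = 78.00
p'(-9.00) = -19.00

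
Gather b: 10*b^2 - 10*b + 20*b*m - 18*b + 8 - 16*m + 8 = 10*b^2 + b*(20*m - 28) - 16*m + 16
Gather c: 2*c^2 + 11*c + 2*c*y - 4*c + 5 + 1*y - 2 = 2*c^2 + c*(2*y + 7) + y + 3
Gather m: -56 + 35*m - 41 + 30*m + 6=65*m - 91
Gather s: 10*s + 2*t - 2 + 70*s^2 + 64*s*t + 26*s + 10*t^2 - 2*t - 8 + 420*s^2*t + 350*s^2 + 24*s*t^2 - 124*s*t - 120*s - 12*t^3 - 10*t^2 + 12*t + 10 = s^2*(420*t + 420) + s*(24*t^2 - 60*t - 84) - 12*t^3 + 12*t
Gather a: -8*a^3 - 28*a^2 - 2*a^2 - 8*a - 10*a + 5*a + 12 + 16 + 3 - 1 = -8*a^3 - 30*a^2 - 13*a + 30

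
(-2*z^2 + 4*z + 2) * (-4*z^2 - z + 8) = 8*z^4 - 14*z^3 - 28*z^2 + 30*z + 16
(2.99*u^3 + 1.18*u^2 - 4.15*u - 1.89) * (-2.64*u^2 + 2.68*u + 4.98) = -7.8936*u^5 + 4.898*u^4 + 29.0086*u^3 - 0.256000000000001*u^2 - 25.7322*u - 9.4122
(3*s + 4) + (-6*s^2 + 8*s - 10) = -6*s^2 + 11*s - 6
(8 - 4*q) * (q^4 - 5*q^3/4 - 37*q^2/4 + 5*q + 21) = -4*q^5 + 13*q^4 + 27*q^3 - 94*q^2 - 44*q + 168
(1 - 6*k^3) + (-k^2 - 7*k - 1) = -6*k^3 - k^2 - 7*k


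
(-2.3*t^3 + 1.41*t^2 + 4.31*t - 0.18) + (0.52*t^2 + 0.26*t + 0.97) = -2.3*t^3 + 1.93*t^2 + 4.57*t + 0.79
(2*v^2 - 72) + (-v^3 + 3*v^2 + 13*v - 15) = -v^3 + 5*v^2 + 13*v - 87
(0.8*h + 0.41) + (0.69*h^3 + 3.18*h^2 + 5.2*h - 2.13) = 0.69*h^3 + 3.18*h^2 + 6.0*h - 1.72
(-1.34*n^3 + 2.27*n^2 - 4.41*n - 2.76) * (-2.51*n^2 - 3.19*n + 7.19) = 3.3634*n^5 - 1.4231*n^4 - 5.8068*n^3 + 37.3168*n^2 - 22.9035*n - 19.8444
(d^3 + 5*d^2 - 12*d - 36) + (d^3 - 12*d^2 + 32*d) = 2*d^3 - 7*d^2 + 20*d - 36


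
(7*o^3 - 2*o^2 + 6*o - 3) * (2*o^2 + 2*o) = 14*o^5 + 10*o^4 + 8*o^3 + 6*o^2 - 6*o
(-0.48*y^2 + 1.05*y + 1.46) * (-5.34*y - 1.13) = 2.5632*y^3 - 5.0646*y^2 - 8.9829*y - 1.6498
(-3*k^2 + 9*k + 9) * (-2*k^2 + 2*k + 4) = 6*k^4 - 24*k^3 - 12*k^2 + 54*k + 36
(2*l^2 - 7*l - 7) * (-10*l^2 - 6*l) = -20*l^4 + 58*l^3 + 112*l^2 + 42*l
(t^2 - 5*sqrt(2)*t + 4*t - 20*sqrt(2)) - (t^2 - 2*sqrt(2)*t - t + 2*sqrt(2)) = -3*sqrt(2)*t + 5*t - 22*sqrt(2)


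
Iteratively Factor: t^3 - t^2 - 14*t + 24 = (t - 2)*(t^2 + t - 12) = (t - 2)*(t + 4)*(t - 3)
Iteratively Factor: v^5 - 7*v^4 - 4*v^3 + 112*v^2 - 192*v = (v + 4)*(v^4 - 11*v^3 + 40*v^2 - 48*v) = (v - 4)*(v + 4)*(v^3 - 7*v^2 + 12*v) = v*(v - 4)*(v + 4)*(v^2 - 7*v + 12) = v*(v - 4)^2*(v + 4)*(v - 3)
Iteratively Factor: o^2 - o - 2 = (o + 1)*(o - 2)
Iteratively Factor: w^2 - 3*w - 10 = (w + 2)*(w - 5)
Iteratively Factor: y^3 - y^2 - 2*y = (y - 2)*(y^2 + y) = (y - 2)*(y + 1)*(y)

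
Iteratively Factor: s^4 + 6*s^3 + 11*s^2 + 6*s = (s + 1)*(s^3 + 5*s^2 + 6*s) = (s + 1)*(s + 3)*(s^2 + 2*s) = (s + 1)*(s + 2)*(s + 3)*(s)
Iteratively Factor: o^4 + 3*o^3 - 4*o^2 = (o - 1)*(o^3 + 4*o^2) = (o - 1)*(o + 4)*(o^2) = o*(o - 1)*(o + 4)*(o)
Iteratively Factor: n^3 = (n)*(n^2) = n^2*(n)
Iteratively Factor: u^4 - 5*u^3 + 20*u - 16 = (u + 2)*(u^3 - 7*u^2 + 14*u - 8) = (u - 4)*(u + 2)*(u^2 - 3*u + 2) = (u - 4)*(u - 2)*(u + 2)*(u - 1)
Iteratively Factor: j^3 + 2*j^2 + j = (j + 1)*(j^2 + j) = (j + 1)^2*(j)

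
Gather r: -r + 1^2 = 1 - r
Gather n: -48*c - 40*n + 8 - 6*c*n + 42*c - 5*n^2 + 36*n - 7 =-6*c - 5*n^2 + n*(-6*c - 4) + 1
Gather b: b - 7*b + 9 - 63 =-6*b - 54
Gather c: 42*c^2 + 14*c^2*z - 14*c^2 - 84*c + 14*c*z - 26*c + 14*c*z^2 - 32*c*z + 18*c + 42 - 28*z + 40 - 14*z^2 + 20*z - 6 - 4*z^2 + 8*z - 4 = c^2*(14*z + 28) + c*(14*z^2 - 18*z - 92) - 18*z^2 + 72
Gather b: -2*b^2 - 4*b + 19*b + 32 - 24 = -2*b^2 + 15*b + 8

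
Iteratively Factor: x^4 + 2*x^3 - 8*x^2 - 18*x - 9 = (x + 3)*(x^3 - x^2 - 5*x - 3) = (x + 1)*(x + 3)*(x^2 - 2*x - 3) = (x + 1)^2*(x + 3)*(x - 3)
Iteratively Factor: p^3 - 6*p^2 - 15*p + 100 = (p - 5)*(p^2 - p - 20) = (p - 5)^2*(p + 4)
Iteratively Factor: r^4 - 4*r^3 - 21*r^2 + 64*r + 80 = (r - 5)*(r^3 + r^2 - 16*r - 16) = (r - 5)*(r + 4)*(r^2 - 3*r - 4) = (r - 5)*(r - 4)*(r + 4)*(r + 1)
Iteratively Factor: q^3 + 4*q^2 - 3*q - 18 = (q + 3)*(q^2 + q - 6) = (q - 2)*(q + 3)*(q + 3)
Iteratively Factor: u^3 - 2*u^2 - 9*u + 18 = (u + 3)*(u^2 - 5*u + 6) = (u - 3)*(u + 3)*(u - 2)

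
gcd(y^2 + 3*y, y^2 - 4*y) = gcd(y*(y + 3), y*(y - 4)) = y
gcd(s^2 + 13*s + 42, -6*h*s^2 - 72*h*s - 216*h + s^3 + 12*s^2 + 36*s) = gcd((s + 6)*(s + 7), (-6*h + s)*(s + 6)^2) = s + 6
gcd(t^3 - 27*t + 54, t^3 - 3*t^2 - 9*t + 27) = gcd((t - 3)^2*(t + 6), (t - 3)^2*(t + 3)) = t^2 - 6*t + 9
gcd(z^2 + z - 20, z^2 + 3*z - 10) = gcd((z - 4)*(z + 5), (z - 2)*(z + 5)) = z + 5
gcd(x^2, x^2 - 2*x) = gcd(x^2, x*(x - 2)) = x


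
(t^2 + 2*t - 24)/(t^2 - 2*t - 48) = (t - 4)/(t - 8)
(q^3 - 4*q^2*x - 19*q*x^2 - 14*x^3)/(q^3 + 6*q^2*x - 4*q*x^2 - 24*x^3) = (-q^2 + 6*q*x + 7*x^2)/(-q^2 - 4*q*x + 12*x^2)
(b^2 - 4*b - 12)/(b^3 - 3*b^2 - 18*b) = (b + 2)/(b*(b + 3))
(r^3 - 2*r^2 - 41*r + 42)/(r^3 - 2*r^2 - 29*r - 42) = (r^2 + 5*r - 6)/(r^2 + 5*r + 6)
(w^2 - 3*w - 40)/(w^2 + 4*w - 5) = (w - 8)/(w - 1)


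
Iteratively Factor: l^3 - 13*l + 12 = (l - 3)*(l^2 + 3*l - 4) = (l - 3)*(l + 4)*(l - 1)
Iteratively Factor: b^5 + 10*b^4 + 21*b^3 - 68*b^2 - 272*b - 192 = (b + 1)*(b^4 + 9*b^3 + 12*b^2 - 80*b - 192) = (b - 3)*(b + 1)*(b^3 + 12*b^2 + 48*b + 64) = (b - 3)*(b + 1)*(b + 4)*(b^2 + 8*b + 16) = (b - 3)*(b + 1)*(b + 4)^2*(b + 4)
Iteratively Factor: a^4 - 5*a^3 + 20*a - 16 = (a - 4)*(a^3 - a^2 - 4*a + 4) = (a - 4)*(a - 1)*(a^2 - 4) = (a - 4)*(a - 2)*(a - 1)*(a + 2)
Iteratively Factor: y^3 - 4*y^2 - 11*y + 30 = (y + 3)*(y^2 - 7*y + 10) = (y - 2)*(y + 3)*(y - 5)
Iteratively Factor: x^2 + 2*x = (x + 2)*(x)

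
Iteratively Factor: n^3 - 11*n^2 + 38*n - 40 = (n - 4)*(n^2 - 7*n + 10) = (n - 5)*(n - 4)*(n - 2)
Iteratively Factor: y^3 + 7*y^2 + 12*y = (y)*(y^2 + 7*y + 12) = y*(y + 4)*(y + 3)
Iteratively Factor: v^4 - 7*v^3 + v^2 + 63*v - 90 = (v - 3)*(v^3 - 4*v^2 - 11*v + 30) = (v - 3)*(v - 2)*(v^2 - 2*v - 15) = (v - 3)*(v - 2)*(v + 3)*(v - 5)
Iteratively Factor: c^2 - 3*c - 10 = (c + 2)*(c - 5)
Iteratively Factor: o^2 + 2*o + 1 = (o + 1)*(o + 1)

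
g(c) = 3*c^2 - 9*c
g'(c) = 6*c - 9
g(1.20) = -6.48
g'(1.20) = -1.80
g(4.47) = 19.71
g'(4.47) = 17.82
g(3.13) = 1.22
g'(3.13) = 9.78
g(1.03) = -6.09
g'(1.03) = -2.82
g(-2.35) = 37.72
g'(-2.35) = -23.10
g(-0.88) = 10.24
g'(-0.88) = -14.28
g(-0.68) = 7.51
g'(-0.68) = -13.08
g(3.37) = 3.74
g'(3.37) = 11.22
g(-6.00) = 162.00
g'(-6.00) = -45.00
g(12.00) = 324.00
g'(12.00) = 63.00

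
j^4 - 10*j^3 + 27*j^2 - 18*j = j*(j - 6)*(j - 3)*(j - 1)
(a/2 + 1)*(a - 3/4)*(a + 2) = a^3/2 + 13*a^2/8 + a/2 - 3/2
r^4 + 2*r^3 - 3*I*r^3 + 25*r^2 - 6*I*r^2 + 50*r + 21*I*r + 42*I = (r + 2)*(r - 7*I)*(r + I)*(r + 3*I)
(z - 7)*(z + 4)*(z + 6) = z^3 + 3*z^2 - 46*z - 168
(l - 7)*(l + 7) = l^2 - 49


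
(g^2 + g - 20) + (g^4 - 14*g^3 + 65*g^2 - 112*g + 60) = g^4 - 14*g^3 + 66*g^2 - 111*g + 40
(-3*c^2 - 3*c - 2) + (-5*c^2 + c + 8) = -8*c^2 - 2*c + 6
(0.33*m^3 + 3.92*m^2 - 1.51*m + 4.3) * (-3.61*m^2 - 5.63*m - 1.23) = -1.1913*m^5 - 16.0091*m^4 - 17.0244*m^3 - 11.8433*m^2 - 22.3517*m - 5.289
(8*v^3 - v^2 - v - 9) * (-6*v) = -48*v^4 + 6*v^3 + 6*v^2 + 54*v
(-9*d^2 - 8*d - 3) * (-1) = 9*d^2 + 8*d + 3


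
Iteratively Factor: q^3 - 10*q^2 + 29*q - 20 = (q - 5)*(q^2 - 5*q + 4) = (q - 5)*(q - 1)*(q - 4)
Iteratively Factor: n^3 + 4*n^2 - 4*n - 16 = (n + 4)*(n^2 - 4) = (n + 2)*(n + 4)*(n - 2)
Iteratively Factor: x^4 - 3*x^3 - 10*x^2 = (x + 2)*(x^3 - 5*x^2) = x*(x + 2)*(x^2 - 5*x) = x^2*(x + 2)*(x - 5)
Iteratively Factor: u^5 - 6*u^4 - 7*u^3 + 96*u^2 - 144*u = (u + 4)*(u^4 - 10*u^3 + 33*u^2 - 36*u) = (u - 4)*(u + 4)*(u^3 - 6*u^2 + 9*u) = (u - 4)*(u - 3)*(u + 4)*(u^2 - 3*u) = (u - 4)*(u - 3)^2*(u + 4)*(u)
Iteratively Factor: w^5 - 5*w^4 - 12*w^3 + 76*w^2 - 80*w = (w)*(w^4 - 5*w^3 - 12*w^2 + 76*w - 80) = w*(w + 4)*(w^3 - 9*w^2 + 24*w - 20) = w*(w - 5)*(w + 4)*(w^2 - 4*w + 4) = w*(w - 5)*(w - 2)*(w + 4)*(w - 2)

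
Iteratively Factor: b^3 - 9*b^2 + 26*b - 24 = (b - 2)*(b^2 - 7*b + 12) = (b - 4)*(b - 2)*(b - 3)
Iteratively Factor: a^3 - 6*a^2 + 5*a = (a - 1)*(a^2 - 5*a) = (a - 5)*(a - 1)*(a)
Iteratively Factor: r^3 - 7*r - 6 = (r + 1)*(r^2 - r - 6) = (r - 3)*(r + 1)*(r + 2)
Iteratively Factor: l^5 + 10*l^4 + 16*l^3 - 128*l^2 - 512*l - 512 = (l - 4)*(l^4 + 14*l^3 + 72*l^2 + 160*l + 128) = (l - 4)*(l + 2)*(l^3 + 12*l^2 + 48*l + 64) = (l - 4)*(l + 2)*(l + 4)*(l^2 + 8*l + 16) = (l - 4)*(l + 2)*(l + 4)^2*(l + 4)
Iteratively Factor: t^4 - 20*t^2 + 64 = (t + 2)*(t^3 - 2*t^2 - 16*t + 32) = (t - 4)*(t + 2)*(t^2 + 2*t - 8) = (t - 4)*(t - 2)*(t + 2)*(t + 4)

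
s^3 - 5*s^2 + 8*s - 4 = (s - 2)^2*(s - 1)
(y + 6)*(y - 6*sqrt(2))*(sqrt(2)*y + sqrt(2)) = sqrt(2)*y^3 - 12*y^2 + 7*sqrt(2)*y^2 - 84*y + 6*sqrt(2)*y - 72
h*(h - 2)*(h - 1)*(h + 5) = h^4 + 2*h^3 - 13*h^2 + 10*h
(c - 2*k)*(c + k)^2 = c^3 - 3*c*k^2 - 2*k^3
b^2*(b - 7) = b^3 - 7*b^2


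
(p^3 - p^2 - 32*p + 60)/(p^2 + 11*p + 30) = (p^2 - 7*p + 10)/(p + 5)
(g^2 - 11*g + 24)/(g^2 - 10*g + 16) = (g - 3)/(g - 2)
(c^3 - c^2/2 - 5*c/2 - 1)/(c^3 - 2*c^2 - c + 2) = (c + 1/2)/(c - 1)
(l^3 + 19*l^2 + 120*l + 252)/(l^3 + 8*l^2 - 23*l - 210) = (l + 6)/(l - 5)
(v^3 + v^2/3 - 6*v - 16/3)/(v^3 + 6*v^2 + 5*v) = (3*v^2 - 2*v - 16)/(3*v*(v + 5))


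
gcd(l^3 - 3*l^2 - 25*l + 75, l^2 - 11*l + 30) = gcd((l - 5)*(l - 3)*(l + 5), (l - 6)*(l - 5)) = l - 5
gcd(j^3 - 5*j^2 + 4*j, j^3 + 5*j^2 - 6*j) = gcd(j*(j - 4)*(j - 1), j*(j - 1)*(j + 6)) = j^2 - j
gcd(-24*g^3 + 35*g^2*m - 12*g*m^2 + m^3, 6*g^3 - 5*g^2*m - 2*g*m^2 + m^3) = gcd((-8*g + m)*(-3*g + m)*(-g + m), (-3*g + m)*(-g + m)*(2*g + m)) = 3*g^2 - 4*g*m + m^2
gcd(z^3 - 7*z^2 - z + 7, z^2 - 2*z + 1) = z - 1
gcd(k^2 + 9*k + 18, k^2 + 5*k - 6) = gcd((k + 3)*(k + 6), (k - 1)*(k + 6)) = k + 6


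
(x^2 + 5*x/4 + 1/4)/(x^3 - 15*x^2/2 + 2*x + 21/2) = (4*x + 1)/(2*(2*x^2 - 17*x + 21))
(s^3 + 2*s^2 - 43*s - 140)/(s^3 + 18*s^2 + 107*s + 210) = (s^2 - 3*s - 28)/(s^2 + 13*s + 42)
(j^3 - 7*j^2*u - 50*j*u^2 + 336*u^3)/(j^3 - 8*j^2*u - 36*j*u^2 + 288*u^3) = (j + 7*u)/(j + 6*u)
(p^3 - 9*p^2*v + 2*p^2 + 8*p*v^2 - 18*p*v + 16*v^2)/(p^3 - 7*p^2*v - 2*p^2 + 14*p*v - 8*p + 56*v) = (p^2 - 9*p*v + 8*v^2)/(p^2 - 7*p*v - 4*p + 28*v)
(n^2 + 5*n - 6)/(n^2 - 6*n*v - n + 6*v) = (-n - 6)/(-n + 6*v)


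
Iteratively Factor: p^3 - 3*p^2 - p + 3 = (p + 1)*(p^2 - 4*p + 3) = (p - 1)*(p + 1)*(p - 3)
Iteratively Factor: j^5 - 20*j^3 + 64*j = (j - 4)*(j^4 + 4*j^3 - 4*j^2 - 16*j) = (j - 4)*(j - 2)*(j^3 + 6*j^2 + 8*j) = j*(j - 4)*(j - 2)*(j^2 + 6*j + 8) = j*(j - 4)*(j - 2)*(j + 2)*(j + 4)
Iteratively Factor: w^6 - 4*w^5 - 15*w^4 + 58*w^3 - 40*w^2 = (w - 1)*(w^5 - 3*w^4 - 18*w^3 + 40*w^2) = (w - 2)*(w - 1)*(w^4 - w^3 - 20*w^2) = (w - 5)*(w - 2)*(w - 1)*(w^3 + 4*w^2) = w*(w - 5)*(w - 2)*(w - 1)*(w^2 + 4*w) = w*(w - 5)*(w - 2)*(w - 1)*(w + 4)*(w)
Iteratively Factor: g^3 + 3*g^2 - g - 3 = (g + 1)*(g^2 + 2*g - 3) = (g - 1)*(g + 1)*(g + 3)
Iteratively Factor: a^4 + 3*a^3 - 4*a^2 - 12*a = (a + 3)*(a^3 - 4*a) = a*(a + 3)*(a^2 - 4) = a*(a - 2)*(a + 3)*(a + 2)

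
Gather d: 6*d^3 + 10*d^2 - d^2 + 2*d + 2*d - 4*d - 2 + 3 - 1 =6*d^3 + 9*d^2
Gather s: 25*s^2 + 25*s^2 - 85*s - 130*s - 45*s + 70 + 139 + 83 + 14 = 50*s^2 - 260*s + 306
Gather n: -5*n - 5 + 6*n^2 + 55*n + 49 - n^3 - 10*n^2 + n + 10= -n^3 - 4*n^2 + 51*n + 54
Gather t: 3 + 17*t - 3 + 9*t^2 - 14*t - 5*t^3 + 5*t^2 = -5*t^3 + 14*t^2 + 3*t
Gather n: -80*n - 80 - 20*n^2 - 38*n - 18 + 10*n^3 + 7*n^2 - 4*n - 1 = 10*n^3 - 13*n^2 - 122*n - 99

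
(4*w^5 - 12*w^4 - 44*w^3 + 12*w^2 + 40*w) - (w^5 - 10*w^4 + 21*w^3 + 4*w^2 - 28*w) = 3*w^5 - 2*w^4 - 65*w^3 + 8*w^2 + 68*w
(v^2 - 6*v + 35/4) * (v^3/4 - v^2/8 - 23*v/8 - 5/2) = v^5/4 - 13*v^4/8 + v^3/16 + 437*v^2/32 - 325*v/32 - 175/8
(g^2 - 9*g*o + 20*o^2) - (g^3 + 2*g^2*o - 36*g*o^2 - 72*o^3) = -g^3 - 2*g^2*o + g^2 + 36*g*o^2 - 9*g*o + 72*o^3 + 20*o^2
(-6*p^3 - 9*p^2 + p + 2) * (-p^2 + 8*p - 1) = 6*p^5 - 39*p^4 - 67*p^3 + 15*p^2 + 15*p - 2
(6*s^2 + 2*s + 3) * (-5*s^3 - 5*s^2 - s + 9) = -30*s^5 - 40*s^4 - 31*s^3 + 37*s^2 + 15*s + 27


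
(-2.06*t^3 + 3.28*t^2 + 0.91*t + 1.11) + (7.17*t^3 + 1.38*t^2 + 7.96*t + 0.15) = 5.11*t^3 + 4.66*t^2 + 8.87*t + 1.26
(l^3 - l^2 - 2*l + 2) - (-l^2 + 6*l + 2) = l^3 - 8*l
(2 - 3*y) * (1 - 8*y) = 24*y^2 - 19*y + 2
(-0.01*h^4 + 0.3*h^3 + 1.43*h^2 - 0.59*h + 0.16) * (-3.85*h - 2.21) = 0.0385*h^5 - 1.1329*h^4 - 6.1685*h^3 - 0.8888*h^2 + 0.6879*h - 0.3536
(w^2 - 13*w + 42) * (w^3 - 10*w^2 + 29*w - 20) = w^5 - 23*w^4 + 201*w^3 - 817*w^2 + 1478*w - 840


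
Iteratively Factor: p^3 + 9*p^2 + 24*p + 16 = (p + 4)*(p^2 + 5*p + 4) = (p + 4)^2*(p + 1)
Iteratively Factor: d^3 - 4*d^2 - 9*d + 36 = (d - 3)*(d^2 - d - 12) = (d - 3)*(d + 3)*(d - 4)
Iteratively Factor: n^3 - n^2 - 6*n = (n - 3)*(n^2 + 2*n) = n*(n - 3)*(n + 2)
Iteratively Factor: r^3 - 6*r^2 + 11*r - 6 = (r - 1)*(r^2 - 5*r + 6) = (r - 2)*(r - 1)*(r - 3)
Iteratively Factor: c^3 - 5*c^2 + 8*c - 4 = (c - 2)*(c^2 - 3*c + 2) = (c - 2)^2*(c - 1)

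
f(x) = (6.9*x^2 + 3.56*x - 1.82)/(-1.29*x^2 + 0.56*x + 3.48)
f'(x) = (2.58*x - 0.56)*(6.9*x^2 + 3.56*x - 1.82)/(-1.29*x^2 + 0.56*x + 3.48)^2 + (13.8*x + 3.56)/(-1.29*x^2 + 0.56*x + 3.48) = (8.4564*x^2 + 43.3284*x + 13.408)/(1.6641*x^4 - 1.4448*x^3 - 8.6648*x^2 + 3.8976*x + 12.1104)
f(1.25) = 6.20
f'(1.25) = 17.24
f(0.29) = -0.06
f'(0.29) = 2.14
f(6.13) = -6.72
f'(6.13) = 0.35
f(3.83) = -8.50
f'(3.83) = 1.72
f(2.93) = -11.40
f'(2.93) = 6.01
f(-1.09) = 1.87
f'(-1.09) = -13.30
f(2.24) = -23.46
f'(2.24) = 50.60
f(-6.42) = -4.87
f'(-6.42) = 0.03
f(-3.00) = -5.06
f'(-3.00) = -0.42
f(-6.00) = -4.86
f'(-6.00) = 0.03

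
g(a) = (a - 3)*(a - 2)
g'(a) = 2*a - 5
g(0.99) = 2.03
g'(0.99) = -3.02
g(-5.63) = 65.85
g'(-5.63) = -16.26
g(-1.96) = 19.64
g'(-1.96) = -8.92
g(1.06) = 1.82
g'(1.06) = -2.88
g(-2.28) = 22.60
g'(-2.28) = -9.56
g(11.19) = 75.27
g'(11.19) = 17.38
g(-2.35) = 23.27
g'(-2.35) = -9.70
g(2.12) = -0.11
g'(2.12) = -0.76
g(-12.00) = 210.00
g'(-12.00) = -29.00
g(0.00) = 6.00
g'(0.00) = -5.00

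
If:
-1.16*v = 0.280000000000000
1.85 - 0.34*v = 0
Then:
No Solution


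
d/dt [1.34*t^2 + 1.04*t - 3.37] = 2.68*t + 1.04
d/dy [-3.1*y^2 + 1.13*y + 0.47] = 1.13 - 6.2*y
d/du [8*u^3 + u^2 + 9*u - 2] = 24*u^2 + 2*u + 9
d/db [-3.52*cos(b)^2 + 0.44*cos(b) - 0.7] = (7.04*cos(b) - 0.44)*sin(b)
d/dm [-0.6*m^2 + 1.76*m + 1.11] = 1.76 - 1.2*m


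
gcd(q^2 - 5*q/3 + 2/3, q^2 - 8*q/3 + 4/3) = q - 2/3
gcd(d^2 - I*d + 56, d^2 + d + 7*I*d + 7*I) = d + 7*I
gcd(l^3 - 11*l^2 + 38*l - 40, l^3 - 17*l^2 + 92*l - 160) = l^2 - 9*l + 20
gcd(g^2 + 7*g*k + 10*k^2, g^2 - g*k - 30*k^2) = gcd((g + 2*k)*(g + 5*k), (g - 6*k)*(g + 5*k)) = g + 5*k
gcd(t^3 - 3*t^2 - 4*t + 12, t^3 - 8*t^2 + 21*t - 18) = t^2 - 5*t + 6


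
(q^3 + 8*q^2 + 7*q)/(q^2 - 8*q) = (q^2 + 8*q + 7)/(q - 8)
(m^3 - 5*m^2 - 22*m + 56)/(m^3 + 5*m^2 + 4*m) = (m^2 - 9*m + 14)/(m*(m + 1))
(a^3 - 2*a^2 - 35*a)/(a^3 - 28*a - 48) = a*(-a^2 + 2*a + 35)/(-a^3 + 28*a + 48)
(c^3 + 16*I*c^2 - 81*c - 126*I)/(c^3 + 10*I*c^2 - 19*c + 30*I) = (c^2 + 10*I*c - 21)/(c^2 + 4*I*c + 5)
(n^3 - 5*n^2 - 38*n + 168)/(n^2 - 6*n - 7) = (n^2 + 2*n - 24)/(n + 1)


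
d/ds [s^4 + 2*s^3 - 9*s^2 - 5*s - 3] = 4*s^3 + 6*s^2 - 18*s - 5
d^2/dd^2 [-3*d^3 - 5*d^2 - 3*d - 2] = -18*d - 10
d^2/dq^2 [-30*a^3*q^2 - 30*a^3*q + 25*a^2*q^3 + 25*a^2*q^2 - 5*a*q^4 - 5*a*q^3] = 10*a*(-6*a^2 + 15*a*q + 5*a - 6*q^2 - 3*q)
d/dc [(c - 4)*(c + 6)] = 2*c + 2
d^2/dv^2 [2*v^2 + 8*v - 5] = 4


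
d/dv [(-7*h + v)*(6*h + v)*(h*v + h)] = h*(-42*h^2 - 2*h*v - h + 3*v^2 + 2*v)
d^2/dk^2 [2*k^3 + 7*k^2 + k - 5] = 12*k + 14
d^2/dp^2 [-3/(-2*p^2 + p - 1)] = 6*(-4*p^2 + 2*p + (4*p - 1)^2 - 2)/(2*p^2 - p + 1)^3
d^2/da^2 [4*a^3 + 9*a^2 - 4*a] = 24*a + 18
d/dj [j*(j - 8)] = 2*j - 8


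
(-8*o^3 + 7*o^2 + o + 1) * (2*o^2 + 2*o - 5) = -16*o^5 - 2*o^4 + 56*o^3 - 31*o^2 - 3*o - 5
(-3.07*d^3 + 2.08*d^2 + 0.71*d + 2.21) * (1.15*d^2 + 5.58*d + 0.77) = -3.5305*d^5 - 14.7386*d^4 + 10.059*d^3 + 8.1049*d^2 + 12.8785*d + 1.7017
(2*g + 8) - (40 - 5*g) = 7*g - 32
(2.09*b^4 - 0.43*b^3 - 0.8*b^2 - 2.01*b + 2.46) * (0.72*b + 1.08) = 1.5048*b^5 + 1.9476*b^4 - 1.0404*b^3 - 2.3112*b^2 - 0.3996*b + 2.6568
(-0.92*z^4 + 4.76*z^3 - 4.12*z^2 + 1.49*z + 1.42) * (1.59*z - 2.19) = -1.4628*z^5 + 9.5832*z^4 - 16.9752*z^3 + 11.3919*z^2 - 1.0053*z - 3.1098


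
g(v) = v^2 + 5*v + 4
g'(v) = 2*v + 5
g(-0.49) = 1.79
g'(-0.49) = 4.02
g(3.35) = 31.97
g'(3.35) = 11.70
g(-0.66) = 1.14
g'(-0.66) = 3.68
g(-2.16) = -2.13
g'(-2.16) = 0.68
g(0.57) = 7.17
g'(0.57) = 6.14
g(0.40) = 6.16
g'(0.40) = 5.80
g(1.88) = 16.93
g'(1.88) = 8.76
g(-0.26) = 2.77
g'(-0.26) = 4.48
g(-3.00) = -2.00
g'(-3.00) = -1.00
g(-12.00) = 88.00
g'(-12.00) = -19.00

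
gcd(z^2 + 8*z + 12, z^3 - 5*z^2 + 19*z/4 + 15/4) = 1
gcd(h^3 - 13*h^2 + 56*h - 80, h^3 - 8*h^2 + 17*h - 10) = h - 5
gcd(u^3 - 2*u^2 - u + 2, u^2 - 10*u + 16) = u - 2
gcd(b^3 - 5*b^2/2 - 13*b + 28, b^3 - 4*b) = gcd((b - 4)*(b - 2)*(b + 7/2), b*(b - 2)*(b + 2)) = b - 2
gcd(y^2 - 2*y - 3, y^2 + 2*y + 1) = y + 1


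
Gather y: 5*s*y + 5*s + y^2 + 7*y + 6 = 5*s + y^2 + y*(5*s + 7) + 6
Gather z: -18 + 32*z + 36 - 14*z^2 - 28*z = -14*z^2 + 4*z + 18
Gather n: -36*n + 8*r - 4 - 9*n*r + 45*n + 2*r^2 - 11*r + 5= n*(9 - 9*r) + 2*r^2 - 3*r + 1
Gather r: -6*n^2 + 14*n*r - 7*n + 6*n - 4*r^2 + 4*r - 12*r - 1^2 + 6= -6*n^2 - n - 4*r^2 + r*(14*n - 8) + 5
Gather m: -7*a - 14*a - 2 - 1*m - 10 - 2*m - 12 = -21*a - 3*m - 24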